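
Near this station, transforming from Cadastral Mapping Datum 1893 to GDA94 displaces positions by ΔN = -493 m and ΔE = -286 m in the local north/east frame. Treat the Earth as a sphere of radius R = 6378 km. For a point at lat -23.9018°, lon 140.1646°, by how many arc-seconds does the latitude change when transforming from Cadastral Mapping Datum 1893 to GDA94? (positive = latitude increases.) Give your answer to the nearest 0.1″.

On a sphere of radius R, 1 rad of latitude = R, so Δφ = ΔN / R = -493.0 / 6378000 = -7.7297e-05 rad = -15.944″.

Δφ = -15.9″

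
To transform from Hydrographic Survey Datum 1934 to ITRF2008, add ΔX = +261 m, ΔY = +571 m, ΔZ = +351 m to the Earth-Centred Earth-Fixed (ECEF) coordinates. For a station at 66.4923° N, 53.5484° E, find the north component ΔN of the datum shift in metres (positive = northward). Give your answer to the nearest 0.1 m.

ΔN = -423.4 m

The local north axis is (−sin φ cos λ, −sin φ sin λ, cos φ), giving ΔN = -142.202 − 421.171 + 140.004 = -423.37 m.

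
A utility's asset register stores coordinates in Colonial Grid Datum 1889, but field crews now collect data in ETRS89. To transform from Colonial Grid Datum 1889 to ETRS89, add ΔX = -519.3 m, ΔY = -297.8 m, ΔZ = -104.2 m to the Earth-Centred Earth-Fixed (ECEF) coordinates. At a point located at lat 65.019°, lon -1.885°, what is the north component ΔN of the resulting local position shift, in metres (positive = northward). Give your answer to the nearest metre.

At φ = 65.019°, λ = -1.885°: sin φ = 0.906448, cos φ = 0.422318, sin λ = -0.032894, cos λ = 0.999459.
ΔN = −sin φ cos λ·ΔX − sin φ sin λ·ΔY + cos φ·ΔZ = −(0.906448)(0.999459)(-519.3) − (0.906448)(-0.032894)(-297.8) + (0.422318)(-104.2) = 417.58 m.

ΔN = 418 m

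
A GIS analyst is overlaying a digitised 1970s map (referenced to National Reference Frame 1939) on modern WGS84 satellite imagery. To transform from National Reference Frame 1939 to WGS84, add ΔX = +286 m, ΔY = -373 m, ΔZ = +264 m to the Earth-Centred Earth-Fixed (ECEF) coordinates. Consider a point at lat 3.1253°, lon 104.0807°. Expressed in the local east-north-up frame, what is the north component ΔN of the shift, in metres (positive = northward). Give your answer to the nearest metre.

The local north axis is (−sin φ cos λ, −sin φ sin λ, cos φ), giving ΔN = 3.794 + 19.725 + 263.607 = 287.13 m.

ΔN = 287 m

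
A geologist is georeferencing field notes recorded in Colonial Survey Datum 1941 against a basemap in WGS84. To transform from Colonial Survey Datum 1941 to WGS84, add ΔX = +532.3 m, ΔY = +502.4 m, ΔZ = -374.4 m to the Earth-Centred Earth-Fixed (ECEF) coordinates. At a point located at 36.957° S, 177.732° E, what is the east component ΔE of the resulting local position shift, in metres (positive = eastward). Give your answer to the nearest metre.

The local east axis at (φ, λ) is (−sin λ, cos λ, 0), so ΔE = −sin(177.732°)·532.3 + cos(177.732°)·502.4 = -523.07 m.

ΔE = -523 m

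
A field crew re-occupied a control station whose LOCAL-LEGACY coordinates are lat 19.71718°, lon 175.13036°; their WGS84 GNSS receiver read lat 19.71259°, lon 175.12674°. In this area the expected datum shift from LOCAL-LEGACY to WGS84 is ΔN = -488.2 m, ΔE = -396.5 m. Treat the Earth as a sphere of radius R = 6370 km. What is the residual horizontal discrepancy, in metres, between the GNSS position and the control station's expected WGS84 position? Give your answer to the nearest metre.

28 m

Observed coordinate differences: Δφ = -0.00459°, Δλ = -0.00362°.
Converting to metres (1° lat = 111177 m, cos φ = 0.941369): observed ΔN = -510.3 m, observed ΔE = -378.9 m.
Subtracting the expected shift leaves a residual of -510.3 − (-488.2) = -22.1 m north and -378.9 − (-396.5) = 17.6 m east.
Residual distance = √((-22.1)² + 17.6²) = 28.3 m.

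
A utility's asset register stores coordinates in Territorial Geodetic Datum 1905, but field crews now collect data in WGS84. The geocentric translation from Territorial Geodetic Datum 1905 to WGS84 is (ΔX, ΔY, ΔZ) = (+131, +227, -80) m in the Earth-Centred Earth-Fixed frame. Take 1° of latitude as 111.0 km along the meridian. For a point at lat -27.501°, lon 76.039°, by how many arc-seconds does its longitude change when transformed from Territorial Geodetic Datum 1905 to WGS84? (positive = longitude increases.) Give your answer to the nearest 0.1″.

sin φ = -0.461764, cos φ = 0.887003, sin λ = 0.970460, cos λ = 0.241261.
East component: ΔE = −sin λ·ΔX + cos λ·ΔY = −(0.970460)(131) + (0.241261)(227) = -72.36 m.
1° of latitude spans 111000 m; at latitude φ, 1° of longitude spans that × cos φ = 98457.3 m, so Δλ = -72.36 / 98457.3 × 3600 = -2.646″.

Δλ = -2.6″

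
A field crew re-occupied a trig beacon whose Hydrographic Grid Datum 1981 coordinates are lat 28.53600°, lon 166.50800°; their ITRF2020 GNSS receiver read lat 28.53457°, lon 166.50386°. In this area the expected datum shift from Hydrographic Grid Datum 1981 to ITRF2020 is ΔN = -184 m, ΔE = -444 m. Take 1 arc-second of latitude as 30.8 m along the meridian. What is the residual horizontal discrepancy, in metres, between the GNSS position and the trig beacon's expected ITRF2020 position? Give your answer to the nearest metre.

Observed coordinate differences: Δφ = -0.00143°, Δλ = -0.00414°.
Converting to metres (1° lat = 110880 m, cos φ = 0.878517): observed ΔN = -158.6 m, observed ΔE = -403.3 m.
Subtracting the expected shift leaves a residual of -158.6 − (-184) = 25.4 m north and -403.3 − (-444) = 40.7 m east.
Residual distance = √(25.4² + 40.7²) = 48.0 m.

48 m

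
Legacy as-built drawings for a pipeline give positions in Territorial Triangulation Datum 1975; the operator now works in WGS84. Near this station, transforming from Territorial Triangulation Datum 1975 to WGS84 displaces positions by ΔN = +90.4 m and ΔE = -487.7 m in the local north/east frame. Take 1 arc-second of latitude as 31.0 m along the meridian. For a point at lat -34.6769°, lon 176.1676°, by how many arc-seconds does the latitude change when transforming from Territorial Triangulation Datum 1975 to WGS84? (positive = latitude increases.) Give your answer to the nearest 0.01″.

1″ of latitude = 31.00 m, so Δφ = 90.4 / 31.00 = 2.916″.

Δφ = 2.92″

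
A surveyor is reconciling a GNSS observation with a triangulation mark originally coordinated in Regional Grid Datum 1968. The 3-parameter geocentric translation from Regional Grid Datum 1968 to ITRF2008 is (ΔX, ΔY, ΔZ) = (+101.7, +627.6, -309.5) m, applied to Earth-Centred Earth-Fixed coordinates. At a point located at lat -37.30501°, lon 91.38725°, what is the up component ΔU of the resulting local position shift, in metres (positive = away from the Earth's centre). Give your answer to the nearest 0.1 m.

The local up (radial) axis is (cos φ cos λ, cos φ sin λ, sin φ), giving ΔU = -1.958 + 499.060 + 187.575 = 684.68 m.

ΔU = 684.7 m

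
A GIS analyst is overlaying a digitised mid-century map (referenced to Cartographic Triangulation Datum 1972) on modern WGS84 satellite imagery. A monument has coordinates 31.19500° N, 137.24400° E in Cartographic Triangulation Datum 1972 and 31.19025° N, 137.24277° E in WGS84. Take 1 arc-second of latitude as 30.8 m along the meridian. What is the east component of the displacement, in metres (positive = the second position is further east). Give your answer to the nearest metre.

ΔE = -117 m

Δφ = 31.19025° − 31.19500° = -0.00475°; Δλ = 137.24277° − 137.24400° = -0.00123°.
1° of latitude = 3600 × 30.80 = 110880 m.
ΔN = Δφ × 110880 = -526.7 m; ΔE = Δλ × 110880 × cos(31.19500°) = -0.00123 × 110880 × 0.855409 = -116.7 m.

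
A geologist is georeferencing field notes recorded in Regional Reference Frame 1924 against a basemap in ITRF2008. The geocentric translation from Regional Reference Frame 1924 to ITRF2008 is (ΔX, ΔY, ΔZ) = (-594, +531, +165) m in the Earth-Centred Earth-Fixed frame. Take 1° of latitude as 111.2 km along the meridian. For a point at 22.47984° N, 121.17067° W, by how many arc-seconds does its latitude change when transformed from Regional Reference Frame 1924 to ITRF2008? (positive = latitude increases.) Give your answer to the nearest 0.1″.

sin φ = 0.382358, cos φ = 0.924014, sin λ = -0.855629, cos λ = -0.517589.
North component: ΔN = −sin φ cos λ·ΔX − sin φ sin λ·ΔY + cos φ·ΔZ = −(0.382358)(-0.517589)(-594) − (0.382358)(-0.855629)(531) + (0.924014)(165) = 208.63 m.
1° of latitude spans 111200 m, so Δφ = 208.63 / 111200 × 3600 = 6.754″.

Δφ = 6.8″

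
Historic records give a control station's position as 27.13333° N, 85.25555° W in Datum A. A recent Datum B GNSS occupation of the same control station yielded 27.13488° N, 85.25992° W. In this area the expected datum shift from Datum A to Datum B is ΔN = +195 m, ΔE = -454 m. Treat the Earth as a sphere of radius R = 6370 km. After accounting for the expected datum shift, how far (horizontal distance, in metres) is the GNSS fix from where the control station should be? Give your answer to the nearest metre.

Observed coordinate differences: Δφ = +0.00155°, Δλ = -0.00437°.
Converting to metres (1° lat = 111177 m, cos φ = 0.889948): observed ΔN = 172.3 m, observed ΔE = -432.4 m.
Subtracting the expected shift leaves a residual of 172.3 − (195) = -22.7 m north and -432.4 − (-454) = 21.6 m east.
Residual distance = √((-22.7)² + 21.6²) = 31.3 m.

31 m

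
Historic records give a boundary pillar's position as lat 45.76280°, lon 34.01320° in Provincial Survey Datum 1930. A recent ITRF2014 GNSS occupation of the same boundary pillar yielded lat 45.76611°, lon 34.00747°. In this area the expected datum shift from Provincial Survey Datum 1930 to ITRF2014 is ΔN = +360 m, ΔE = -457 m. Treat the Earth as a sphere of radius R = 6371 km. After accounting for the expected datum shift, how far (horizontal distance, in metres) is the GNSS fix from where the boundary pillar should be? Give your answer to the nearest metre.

Observed coordinate differences: Δφ = +0.00331°, Δλ = -0.00573°.
Converting to metres (1° lat = 111195 m, cos φ = 0.697630): observed ΔN = 368.1 m, observed ΔE = -444.5 m.
Subtracting the expected shift leaves a residual of 368.1 − (360) = 8.1 m north and -444.5 − (-457) = 12.5 m east.
Residual distance = √(8.1² + 12.5²) = 14.9 m.

15 m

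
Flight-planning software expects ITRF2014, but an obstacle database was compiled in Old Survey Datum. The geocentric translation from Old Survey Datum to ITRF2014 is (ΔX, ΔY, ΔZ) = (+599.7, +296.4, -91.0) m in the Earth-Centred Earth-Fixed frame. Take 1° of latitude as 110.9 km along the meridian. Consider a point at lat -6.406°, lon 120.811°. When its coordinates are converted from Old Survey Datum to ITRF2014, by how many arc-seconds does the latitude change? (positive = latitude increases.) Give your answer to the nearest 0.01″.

Δφ = -3.13″

sin φ = -0.111573, cos φ = 0.993756, sin λ = 0.858862, cos λ = -0.512208.
North component: ΔN = −sin φ cos λ·ΔX − sin φ sin λ·ΔY + cos φ·ΔZ = −(-0.111573)(-0.512208)(599.7) − (-0.111573)(0.858862)(296.4) + (0.993756)(-91.0) = -96.30 m.
1° of latitude spans 110900 m, so Δφ = -96.30 / 110900 × 3600 = -3.126″.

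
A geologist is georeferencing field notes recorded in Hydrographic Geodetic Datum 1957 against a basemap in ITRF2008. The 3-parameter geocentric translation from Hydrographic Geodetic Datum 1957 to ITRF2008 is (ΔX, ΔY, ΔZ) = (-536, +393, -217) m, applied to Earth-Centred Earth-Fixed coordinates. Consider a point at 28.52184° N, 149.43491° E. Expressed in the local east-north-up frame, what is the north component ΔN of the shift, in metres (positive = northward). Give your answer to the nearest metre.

ΔN = -506 m

At φ = 28.52184°, λ = 149.43491°: sin φ = 0.477494, cos φ = 0.878635, sin λ = 0.508517, cos λ = -0.861052.
ΔN = −sin φ cos λ·ΔX − sin φ sin λ·ΔY + cos φ·ΔZ = −(0.477494)(-0.861052)(-536) − (0.477494)(0.508517)(393) + (0.878635)(-217) = -506.46 m.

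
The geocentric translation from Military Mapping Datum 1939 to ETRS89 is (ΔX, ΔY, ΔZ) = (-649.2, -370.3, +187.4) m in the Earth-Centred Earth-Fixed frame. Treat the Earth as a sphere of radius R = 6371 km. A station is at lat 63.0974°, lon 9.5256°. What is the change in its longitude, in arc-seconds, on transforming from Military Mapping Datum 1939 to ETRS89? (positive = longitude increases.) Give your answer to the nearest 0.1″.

sin φ = 0.891777, cos φ = 0.452475, sin λ = 0.165488, cos λ = 0.986212.
East component: ΔE = −sin λ·ΔX + cos λ·ΔY = −(0.165488)(-649.2) + (0.986212)(-370.3) = -257.76 m.
1° of latitude spans πR/180 = 111195 m; at latitude φ, 1° of longitude spans that × cos φ = 50312.9 m, so Δλ = -257.76 / 50312.9 × 3600 = -18.443″.

Δλ = -18.4″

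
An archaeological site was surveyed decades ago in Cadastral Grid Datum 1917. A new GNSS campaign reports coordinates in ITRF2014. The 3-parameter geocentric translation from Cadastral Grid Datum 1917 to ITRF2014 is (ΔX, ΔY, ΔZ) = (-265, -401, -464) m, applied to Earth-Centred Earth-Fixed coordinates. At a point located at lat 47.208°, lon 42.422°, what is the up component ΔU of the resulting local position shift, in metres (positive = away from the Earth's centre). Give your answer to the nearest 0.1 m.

The local up (radial) axis is (cos φ cos λ, cos φ sin λ, sin φ), giving ΔU = -132.894 − 183.767 − 340.495 = -657.16 m.

ΔU = -657.2 m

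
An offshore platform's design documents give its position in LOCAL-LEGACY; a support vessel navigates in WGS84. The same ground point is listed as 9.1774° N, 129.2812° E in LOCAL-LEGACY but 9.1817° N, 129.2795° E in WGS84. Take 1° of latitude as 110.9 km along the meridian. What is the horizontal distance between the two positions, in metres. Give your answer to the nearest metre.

512 m

Δφ = 9.1817° − 9.1774° = +0.0043°; Δλ = 129.2795° − 129.2812° = -0.0017°.
ΔN = Δφ × 110900 = 476.9 m; ΔE = Δλ × 110900 × cos(9.1774°) = -0.0017 × 110900 × 0.987199 = -186.1 m.
Distance = √(ΔE² + ΔN²) = √((-186.1)² + 476.9²) = 511.9 m.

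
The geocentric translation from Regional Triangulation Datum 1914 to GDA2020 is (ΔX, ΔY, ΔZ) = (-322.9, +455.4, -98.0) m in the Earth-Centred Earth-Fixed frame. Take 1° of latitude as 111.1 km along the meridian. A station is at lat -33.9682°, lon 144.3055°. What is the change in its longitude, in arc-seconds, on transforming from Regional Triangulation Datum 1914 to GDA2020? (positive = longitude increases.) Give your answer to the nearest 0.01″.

sin φ = -0.558733, cos φ = 0.829348, sin λ = 0.583463, cos λ = -0.812140.
East component: ΔE = −sin λ·ΔX + cos λ·ΔY = −(0.583463)(-322.9) + (-0.812140)(455.4) = -181.45 m.
1° of latitude spans 111100 m; at latitude φ, 1° of longitude spans that × cos φ = 92140.5 m, so Δλ = -181.45 / 92140.5 × 3600 = -7.089″.

Δλ = -7.09″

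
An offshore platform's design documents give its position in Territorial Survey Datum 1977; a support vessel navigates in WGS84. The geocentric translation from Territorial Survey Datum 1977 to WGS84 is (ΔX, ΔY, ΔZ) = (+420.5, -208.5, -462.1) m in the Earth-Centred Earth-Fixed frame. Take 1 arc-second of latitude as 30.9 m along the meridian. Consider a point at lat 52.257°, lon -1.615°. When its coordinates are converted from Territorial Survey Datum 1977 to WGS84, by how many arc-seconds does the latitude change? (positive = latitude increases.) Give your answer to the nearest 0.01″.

sin φ = 0.790764, cos φ = 0.612121, sin λ = -0.028183, cos λ = 0.999603.
North component: ΔN = −sin φ cos λ·ΔX − sin φ sin λ·ΔY + cos φ·ΔZ = −(0.790764)(0.999603)(420.5) − (0.790764)(-0.028183)(-208.5) + (0.612121)(-462.1) = -619.89 m.
1° of latitude spans 3600 × 30.90 = 111240 m, so Δφ = -619.89 / 111240 × 3600 = -20.061″.

Δφ = -20.06″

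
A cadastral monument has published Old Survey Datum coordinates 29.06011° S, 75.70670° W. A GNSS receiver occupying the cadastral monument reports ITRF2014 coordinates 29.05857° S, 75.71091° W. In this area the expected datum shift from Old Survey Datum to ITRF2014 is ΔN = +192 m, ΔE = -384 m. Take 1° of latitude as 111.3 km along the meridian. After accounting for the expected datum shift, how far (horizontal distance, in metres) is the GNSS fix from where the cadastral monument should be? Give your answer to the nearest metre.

Observed coordinate differences: Δφ = +0.00154°, Δλ = -0.00421°.
Converting to metres (1° lat = 111300 m, cos φ = 0.874111): observed ΔN = 171.4 m, observed ΔE = -409.6 m.
Subtracting the expected shift leaves a residual of 171.4 − (192) = -20.6 m north and -409.6 − (-384) = -25.6 m east.
Residual distance = √((-20.6)² + (-25.6)²) = 32.8 m.

33 m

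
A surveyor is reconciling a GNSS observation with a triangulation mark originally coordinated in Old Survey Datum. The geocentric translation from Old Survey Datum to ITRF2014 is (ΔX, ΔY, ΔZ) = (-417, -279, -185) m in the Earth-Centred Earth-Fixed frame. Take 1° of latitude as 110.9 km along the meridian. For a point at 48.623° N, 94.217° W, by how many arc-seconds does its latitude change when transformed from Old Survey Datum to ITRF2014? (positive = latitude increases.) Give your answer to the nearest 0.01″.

sin φ = 0.750376, cos φ = 0.661011, sin λ = -0.997293, cos λ = -0.073534.
North component: ΔN = −sin φ cos λ·ΔX − sin φ sin λ·ΔY + cos φ·ΔZ = −(0.750376)(-0.073534)(-417) − (0.750376)(-0.997293)(-279) + (0.661011)(-185) = -354.08 m.
1° of latitude spans 110900 m, so Δφ = -354.08 / 110900 × 3600 = -11.494″.

Δφ = -11.49″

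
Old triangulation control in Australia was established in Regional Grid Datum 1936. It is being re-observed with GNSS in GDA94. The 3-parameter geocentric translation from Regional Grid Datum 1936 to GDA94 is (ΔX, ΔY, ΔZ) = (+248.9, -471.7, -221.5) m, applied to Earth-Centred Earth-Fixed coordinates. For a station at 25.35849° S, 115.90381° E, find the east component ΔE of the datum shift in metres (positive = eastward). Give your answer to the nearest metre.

At φ = -25.35849°, λ = 115.90381°: sin φ = -0.428281, cos φ = 0.903646, sin λ = 0.899529, cos λ = -0.436862.
ΔE = −sin λ·ΔX + cos λ·ΔY = −(0.899529)·(248.9) + (-0.436862)·(-471.7) = -17.83 m.

ΔE = -18 m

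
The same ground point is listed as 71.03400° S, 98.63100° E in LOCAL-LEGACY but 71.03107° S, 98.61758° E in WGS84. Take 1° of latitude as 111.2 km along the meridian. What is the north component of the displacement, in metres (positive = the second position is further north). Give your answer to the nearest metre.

ΔN = 326 m

Δφ = -71.03107° − -71.03400° = +0.00293°; Δλ = 98.61758° − 98.63100° = -0.01342°.
ΔN = Δφ × 111200 = 325.8 m; ΔE = Δλ × 111200 × cos(-71.03400°) = -0.01342 × 111200 × 0.325007 = -485.0 m.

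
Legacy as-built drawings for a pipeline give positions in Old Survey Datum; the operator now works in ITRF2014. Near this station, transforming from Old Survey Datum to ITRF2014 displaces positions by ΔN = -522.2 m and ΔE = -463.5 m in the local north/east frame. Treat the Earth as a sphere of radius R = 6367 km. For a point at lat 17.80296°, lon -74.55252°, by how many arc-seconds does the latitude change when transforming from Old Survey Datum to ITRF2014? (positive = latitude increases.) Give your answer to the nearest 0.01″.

Δφ = -16.92″

On a sphere of radius R, 1 rad of latitude = R, so Δφ = ΔN / R = -522.2 / 6367000 = -8.2017e-05 rad = -16.917″.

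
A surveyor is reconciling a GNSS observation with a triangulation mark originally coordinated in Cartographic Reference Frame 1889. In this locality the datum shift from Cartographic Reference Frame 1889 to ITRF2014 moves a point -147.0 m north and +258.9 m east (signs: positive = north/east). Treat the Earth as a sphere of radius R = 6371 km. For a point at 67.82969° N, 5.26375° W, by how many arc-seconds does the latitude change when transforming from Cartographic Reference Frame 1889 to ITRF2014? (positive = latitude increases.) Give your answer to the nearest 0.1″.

Δφ = -4.8″

On a sphere of radius R, 1 rad of latitude = R, so Δφ = ΔN / R = -147.0 / 6371000 = -2.3073e-05 rad = -4.759″.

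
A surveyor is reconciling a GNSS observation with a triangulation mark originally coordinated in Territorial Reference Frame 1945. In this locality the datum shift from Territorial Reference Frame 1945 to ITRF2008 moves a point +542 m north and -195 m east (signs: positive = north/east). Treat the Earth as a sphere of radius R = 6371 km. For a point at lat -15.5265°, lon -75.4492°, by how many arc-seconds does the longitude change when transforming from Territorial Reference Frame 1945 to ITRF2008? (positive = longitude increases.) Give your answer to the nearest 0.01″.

Δλ = -6.55″

At latitude -15.5265°, cos φ = 0.963507.
One radian of longitude at latitude φ spans R cos φ, so Δλ = ΔE / (R cos φ) = -195.0 / (6371000 × 0.963507) = -3.1767e-05 rad = -6.552″.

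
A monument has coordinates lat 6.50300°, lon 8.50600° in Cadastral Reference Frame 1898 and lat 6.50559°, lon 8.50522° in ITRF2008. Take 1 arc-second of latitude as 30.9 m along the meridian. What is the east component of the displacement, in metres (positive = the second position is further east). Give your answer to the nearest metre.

Δφ = 6.50559° − 6.50300° = +0.00259°; Δλ = 8.50522° − 8.50600° = -0.00078°.
1° of latitude = 3600 × 30.90 = 111240 m.
ΔN = Δφ × 111240 = 288.1 m; ΔE = Δλ × 111240 × cos(6.50300°) = -0.00078 × 111240 × 0.993566 = -86.2 m.

ΔE = -86 m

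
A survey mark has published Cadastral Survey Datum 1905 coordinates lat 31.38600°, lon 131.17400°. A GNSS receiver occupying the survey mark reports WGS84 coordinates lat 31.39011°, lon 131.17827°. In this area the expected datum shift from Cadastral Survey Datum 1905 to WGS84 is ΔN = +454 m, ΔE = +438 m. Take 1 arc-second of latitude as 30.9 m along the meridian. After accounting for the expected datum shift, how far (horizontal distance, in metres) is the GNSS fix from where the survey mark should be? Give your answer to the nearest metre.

33 m

Observed coordinate differences: Δφ = +0.00411°, Δλ = +0.00427°.
Converting to metres (1° lat = 111240 m, cos φ = 0.853678): observed ΔN = 457.2 m, observed ΔE = 405.5 m.
Subtracting the expected shift leaves a residual of 457.2 − (454) = 3.2 m north and 405.5 − (438) = -32.5 m east.
Residual distance = √(3.2² + (-32.5)²) = 32.7 m.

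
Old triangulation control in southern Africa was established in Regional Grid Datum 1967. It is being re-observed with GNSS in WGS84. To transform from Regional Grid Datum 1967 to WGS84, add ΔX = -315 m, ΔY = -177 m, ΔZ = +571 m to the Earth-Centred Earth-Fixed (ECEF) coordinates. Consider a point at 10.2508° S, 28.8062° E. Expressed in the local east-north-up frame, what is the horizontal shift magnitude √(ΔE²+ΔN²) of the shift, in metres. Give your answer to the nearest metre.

The local east axis at (φ, λ) is (−sin λ, cos λ, 0), so ΔE = −sin(28.8062°)·(-315) + cos(28.8062°)·(-177) = -3.31 m.
The local north axis is (−sin φ cos λ, −sin φ sin λ, cos φ), giving ΔN = -49.120 − 15.177 + 561.886 = 497.59 m.
Horizontal magnitude = √(ΔE² + ΔN²) = √((-3.31)² + 497.59²) = 497.60 m.

498 m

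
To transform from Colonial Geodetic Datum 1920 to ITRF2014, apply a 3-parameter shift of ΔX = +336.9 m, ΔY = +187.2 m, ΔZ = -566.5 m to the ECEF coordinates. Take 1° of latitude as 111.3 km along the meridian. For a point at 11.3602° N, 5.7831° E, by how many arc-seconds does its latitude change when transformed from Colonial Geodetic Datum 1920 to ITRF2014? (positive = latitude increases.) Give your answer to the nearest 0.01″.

Δφ = -20.22″

sin φ = 0.196976, cos φ = 0.980408, sin λ = 0.100763, cos λ = 0.994910.
North component: ΔN = −sin φ cos λ·ΔX − sin φ sin λ·ΔY + cos φ·ΔZ = −(0.196976)(0.994910)(336.9) − (0.196976)(0.100763)(187.2) + (0.980408)(-566.5) = -625.14 m.
1° of latitude spans 111300 m, so Δφ = -625.14 / 111300 × 3600 = -20.220″.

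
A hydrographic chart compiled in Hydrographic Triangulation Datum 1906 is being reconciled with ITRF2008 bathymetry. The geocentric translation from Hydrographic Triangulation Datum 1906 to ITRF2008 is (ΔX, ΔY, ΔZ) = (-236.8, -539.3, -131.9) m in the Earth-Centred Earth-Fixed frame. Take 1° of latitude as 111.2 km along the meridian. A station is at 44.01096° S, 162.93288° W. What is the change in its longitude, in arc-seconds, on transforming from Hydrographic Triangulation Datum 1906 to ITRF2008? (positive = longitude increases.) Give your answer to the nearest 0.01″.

Δλ = 20.08″

sin φ = -0.694796, cos φ = 0.719207, sin λ = -0.293492, cos λ = -0.955962.
East component: ΔE = −sin λ·ΔX + cos λ·ΔY = −(-0.293492)(-236.8) + (-0.955962)(-539.3) = 446.05 m.
1° of latitude spans 111200 m; at latitude φ, 1° of longitude spans that × cos φ = 79975.8 m, so Δλ = 446.05 / 79975.8 × 3600 = 20.078″.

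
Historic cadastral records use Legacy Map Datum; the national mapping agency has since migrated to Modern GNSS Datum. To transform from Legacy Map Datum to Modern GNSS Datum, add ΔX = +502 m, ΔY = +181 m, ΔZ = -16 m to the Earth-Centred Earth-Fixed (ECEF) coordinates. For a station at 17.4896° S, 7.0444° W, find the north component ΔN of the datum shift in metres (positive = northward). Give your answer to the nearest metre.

The local north axis is (−sin φ cos λ, −sin φ sin λ, cos φ), giving ΔN = 149.729 − 6.671 − 15.260 = 127.80 m.

ΔN = 128 m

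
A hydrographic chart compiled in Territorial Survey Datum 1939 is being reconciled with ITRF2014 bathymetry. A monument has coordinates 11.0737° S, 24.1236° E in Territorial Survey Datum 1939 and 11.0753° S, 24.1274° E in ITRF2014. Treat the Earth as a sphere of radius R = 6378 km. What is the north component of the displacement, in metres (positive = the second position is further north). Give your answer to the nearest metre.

ΔN = -178 m

Δφ = -11.0753° − -11.0737° = -0.0016°; Δλ = 24.1274° − 24.1236° = +0.0038°.
1° along a meridian = πR/180 = 111317 m.
ΔN = Δφ × 111317 = -178.1 m; ΔE = Δλ × 111317 × cos(-11.0737°) = +0.0038 × 111317 × 0.981381 = 415.1 m.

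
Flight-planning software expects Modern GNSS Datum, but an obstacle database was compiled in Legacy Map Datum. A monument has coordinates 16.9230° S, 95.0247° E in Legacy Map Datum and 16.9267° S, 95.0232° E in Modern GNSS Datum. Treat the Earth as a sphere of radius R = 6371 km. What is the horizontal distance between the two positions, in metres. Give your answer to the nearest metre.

Δφ = -16.9267° − -16.9230° = -0.0037°; Δλ = 95.0232° − 95.0247° = -0.0015°.
1° along a meridian = πR/180 = 111195 m.
ΔN = Δφ × 111195 = -411.4 m; ΔE = Δλ × 111195 × cos(-16.9230°) = -0.0015 × 111195 × 0.956697 = -159.6 m.
Distance = √(ΔE² + ΔN²) = √((-159.6)² + (-411.4)²) = 441.3 m.

441 m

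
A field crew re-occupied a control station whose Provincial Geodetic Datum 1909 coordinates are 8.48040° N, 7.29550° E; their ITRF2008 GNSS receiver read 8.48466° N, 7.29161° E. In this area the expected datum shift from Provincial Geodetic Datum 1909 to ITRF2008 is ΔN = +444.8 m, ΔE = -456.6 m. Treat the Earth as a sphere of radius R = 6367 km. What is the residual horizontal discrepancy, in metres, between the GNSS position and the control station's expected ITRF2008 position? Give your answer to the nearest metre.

41 m

Observed coordinate differences: Δφ = +0.00426°, Δλ = -0.00389°.
Converting to metres (1° lat = 111125 m, cos φ = 0.989066): observed ΔN = 473.4 m, observed ΔE = -427.6 m.
Subtracting the expected shift leaves a residual of 473.4 − (444.8) = 28.6 m north and -427.6 − (-456.6) = 29.0 m east.
Residual distance = √(28.6² + 29.0²) = 40.8 m.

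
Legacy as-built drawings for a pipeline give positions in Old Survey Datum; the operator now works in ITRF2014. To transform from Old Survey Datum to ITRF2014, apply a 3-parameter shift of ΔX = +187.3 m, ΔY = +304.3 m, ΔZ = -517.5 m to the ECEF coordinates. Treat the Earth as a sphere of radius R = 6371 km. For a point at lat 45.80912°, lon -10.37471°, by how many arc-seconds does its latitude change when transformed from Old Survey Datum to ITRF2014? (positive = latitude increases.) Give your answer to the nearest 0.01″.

sin φ = 0.717022, cos φ = 0.697051, sin λ = -0.180085, cos λ = 0.983651.
North component: ΔN = −sin φ cos λ·ΔX − sin φ sin λ·ΔY + cos φ·ΔZ = −(0.717022)(0.983651)(187.3) − (0.717022)(-0.180085)(304.3) + (0.697051)(-517.5) = -453.53 m.
1° of latitude spans πR/180 = 111195 m, so Δφ = -453.53 / 111195 × 3600 = -14.683″.

Δφ = -14.68″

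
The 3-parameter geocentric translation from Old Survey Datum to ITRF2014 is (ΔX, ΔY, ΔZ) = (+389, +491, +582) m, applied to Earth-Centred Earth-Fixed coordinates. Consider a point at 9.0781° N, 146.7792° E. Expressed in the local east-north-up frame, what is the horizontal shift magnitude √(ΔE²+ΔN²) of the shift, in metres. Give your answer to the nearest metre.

854 m

At φ = 9.0781°, λ = 146.7792°: sin φ = 0.157781, cos φ = 0.987474, sin λ = 0.547867, cos λ = -0.836565.
ΔE = −sin λ·ΔX + cos λ·ΔY = −(0.547867)·(389) + (-0.836565)·(491) = -623.87 m.
ΔN = −sin φ cos λ·ΔX − sin φ sin λ·ΔY + cos φ·ΔZ = −(0.157781)(-0.836565)(389) − (0.157781)(0.547867)(491) + (0.987474)(582) = 583.61 m.
Horizontal magnitude = √(ΔE² + ΔN²) = √((-623.87)² + 583.61²) = 854.30 m.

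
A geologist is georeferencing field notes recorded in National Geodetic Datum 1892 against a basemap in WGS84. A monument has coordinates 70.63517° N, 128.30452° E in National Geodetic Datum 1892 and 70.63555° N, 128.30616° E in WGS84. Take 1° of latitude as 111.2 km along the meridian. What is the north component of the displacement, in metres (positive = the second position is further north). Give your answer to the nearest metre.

ΔN = 42 m

Δφ = 70.63555° − 70.63517° = +0.00038°; Δλ = 128.30616° − 128.30452° = +0.00164°.
ΔN = Δφ × 111200 = 42.3 m; ΔE = Δλ × 111200 × cos(70.63517°) = +0.00164 × 111200 × 0.331582 = 60.5 m.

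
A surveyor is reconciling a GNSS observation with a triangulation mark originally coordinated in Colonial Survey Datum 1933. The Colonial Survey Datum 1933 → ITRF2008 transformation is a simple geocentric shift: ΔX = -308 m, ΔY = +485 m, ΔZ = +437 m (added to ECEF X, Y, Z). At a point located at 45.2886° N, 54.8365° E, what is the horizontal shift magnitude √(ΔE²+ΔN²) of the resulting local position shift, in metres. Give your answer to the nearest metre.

The local east axis at (φ, λ) is (−sin λ, cos λ, 0), so ΔE = −sin(54.8365°)·(-308) + cos(54.8365°)·485 = 531.11 m.
The local north axis is (−sin φ cos λ, −sin φ sin λ, cos φ), giving ΔN = 126.057 − 281.772 + 307.445 = 151.73 m.
Horizontal magnitude = √(ΔE² + ΔN²) = √(531.11² + 151.73²) = 552.36 m.

552 m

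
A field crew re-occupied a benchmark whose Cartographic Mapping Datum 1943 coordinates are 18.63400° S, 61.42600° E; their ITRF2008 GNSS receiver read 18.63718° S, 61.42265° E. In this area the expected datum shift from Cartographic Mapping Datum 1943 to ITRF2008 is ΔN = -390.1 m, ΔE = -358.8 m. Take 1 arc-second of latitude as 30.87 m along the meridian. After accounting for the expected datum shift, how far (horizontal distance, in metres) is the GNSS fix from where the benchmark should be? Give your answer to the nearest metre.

Observed coordinate differences: Δφ = -0.00318°, Δλ = -0.00335°.
Converting to metres (1° lat = 111132 m, cos φ = 0.947579): observed ΔN = -353.4 m, observed ΔE = -352.8 m.
Subtracting the expected shift leaves a residual of -353.4 − (-390.1) = 36.7 m north and -352.8 − (-358.8) = 6.0 m east.
Residual distance = √(36.7² + 6.0²) = 37.2 m.

37 m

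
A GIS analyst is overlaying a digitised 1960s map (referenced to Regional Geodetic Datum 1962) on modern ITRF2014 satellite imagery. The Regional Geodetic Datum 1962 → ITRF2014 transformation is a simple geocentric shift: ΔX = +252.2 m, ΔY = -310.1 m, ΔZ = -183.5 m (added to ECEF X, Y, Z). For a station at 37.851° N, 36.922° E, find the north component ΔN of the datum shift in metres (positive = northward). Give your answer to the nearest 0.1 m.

At φ = 37.851°, λ = 36.922°: sin φ = 0.613610, cos φ = 0.789609, sin λ = 0.600727, cos λ = 0.799454.
ΔN = −sin φ cos λ·ΔX − sin φ sin λ·ΔY + cos φ·ΔZ = −(0.613610)(0.799454)(252.2) − (0.613610)(0.600727)(-310.1) + (0.789609)(-183.5) = -154.30 m.

ΔN = -154.3 m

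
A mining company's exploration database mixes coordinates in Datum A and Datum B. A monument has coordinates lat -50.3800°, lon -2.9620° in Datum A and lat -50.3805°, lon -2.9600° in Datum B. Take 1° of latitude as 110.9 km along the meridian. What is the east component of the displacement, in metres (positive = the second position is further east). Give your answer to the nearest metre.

Δφ = -50.3805° − -50.3800° = -0.0005°; Δλ = -2.9600° − -2.9620° = +0.0020°.
ΔN = Δφ × 110900 = -55.4 m; ΔE = Δλ × 110900 × cos(-50.3800°) = +0.0020 × 110900 × 0.637693 = 141.4 m.

ΔE = 141 m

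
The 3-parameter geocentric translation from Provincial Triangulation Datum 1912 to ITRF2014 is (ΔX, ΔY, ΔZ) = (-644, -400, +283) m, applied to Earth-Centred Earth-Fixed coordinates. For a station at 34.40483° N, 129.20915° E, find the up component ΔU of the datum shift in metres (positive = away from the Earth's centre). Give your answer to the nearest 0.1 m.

ΔU = 240.1 m

The local up (radial) axis is (cos φ cos λ, cos φ sin λ, sin φ), giving ΔU = 335.890 − 255.719 + 159.905 = 240.08 m.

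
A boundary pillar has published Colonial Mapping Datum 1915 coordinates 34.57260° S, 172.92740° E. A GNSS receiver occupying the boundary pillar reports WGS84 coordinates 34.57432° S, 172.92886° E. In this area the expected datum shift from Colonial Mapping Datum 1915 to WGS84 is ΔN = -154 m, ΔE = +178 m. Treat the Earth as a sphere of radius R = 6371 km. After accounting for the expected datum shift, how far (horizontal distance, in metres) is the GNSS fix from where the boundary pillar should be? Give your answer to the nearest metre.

Observed coordinate differences: Δφ = -0.00172°, Δλ = +0.00146°.
Converting to metres (1° lat = 111195 m, cos φ = 0.823408): observed ΔN = -191.3 m, observed ΔE = 133.7 m.
Subtracting the expected shift leaves a residual of -191.3 − (-154) = -37.3 m north and 133.7 − (178) = -44.3 m east.
Residual distance = √((-37.3)² + (-44.3)²) = 57.9 m.

58 m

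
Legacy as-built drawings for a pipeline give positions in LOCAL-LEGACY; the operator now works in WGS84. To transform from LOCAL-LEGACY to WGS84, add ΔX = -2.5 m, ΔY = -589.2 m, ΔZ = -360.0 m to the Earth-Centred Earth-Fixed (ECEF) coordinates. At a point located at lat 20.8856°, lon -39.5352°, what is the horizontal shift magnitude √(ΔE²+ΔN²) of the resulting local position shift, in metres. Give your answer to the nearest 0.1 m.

At φ = 20.8856°, λ = -39.5352°: sin φ = 0.356503, cos φ = 0.934294, sin λ = -0.636552, cos λ = 0.771234.
ΔE = −sin λ·ΔX + cos λ·ΔY = −(-0.636552)·(-2.5) + (0.771234)·(-589.2) = -456.00 m.
ΔN = −sin φ cos λ·ΔX − sin φ sin λ·ΔY + cos φ·ΔZ = −(0.356503)(0.771234)(-2.5) − (0.356503)(-0.636552)(-589.2) + (0.934294)(-360.0) = -469.37 m.
Horizontal magnitude = √(ΔE² + ΔN²) = √((-456.00)² + (-469.37)²) = 654.40 m.

654.4 m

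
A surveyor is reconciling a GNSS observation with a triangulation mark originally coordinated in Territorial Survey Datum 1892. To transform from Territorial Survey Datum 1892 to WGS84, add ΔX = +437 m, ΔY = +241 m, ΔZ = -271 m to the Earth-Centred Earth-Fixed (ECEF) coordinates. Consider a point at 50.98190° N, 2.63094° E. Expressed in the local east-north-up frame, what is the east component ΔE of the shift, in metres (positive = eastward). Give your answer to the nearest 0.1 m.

The local east axis at (φ, λ) is (−sin λ, cos λ, 0), so ΔE = −sin(2.63094°)·437 + cos(2.63094°)·241 = 220.69 m.

ΔE = 220.7 m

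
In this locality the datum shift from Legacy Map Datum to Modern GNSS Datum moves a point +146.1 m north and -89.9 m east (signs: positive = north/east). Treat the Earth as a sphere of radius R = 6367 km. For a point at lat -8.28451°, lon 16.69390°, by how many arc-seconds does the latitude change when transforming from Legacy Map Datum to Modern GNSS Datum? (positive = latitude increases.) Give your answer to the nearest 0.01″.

On a sphere of radius R, 1 rad of latitude = R, so Δφ = ΔN / R = 146.1 / 6367000 = 2.2946e-05 rad = 4.733″.

Δφ = 4.73″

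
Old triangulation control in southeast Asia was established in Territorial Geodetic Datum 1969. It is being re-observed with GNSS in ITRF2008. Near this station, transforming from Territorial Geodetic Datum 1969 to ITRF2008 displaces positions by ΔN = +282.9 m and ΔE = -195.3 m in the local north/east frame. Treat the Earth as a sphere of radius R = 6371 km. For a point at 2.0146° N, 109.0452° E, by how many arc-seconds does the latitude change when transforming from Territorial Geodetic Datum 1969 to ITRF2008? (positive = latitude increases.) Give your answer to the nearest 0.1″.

Δφ = 9.2″

On a sphere of radius R, 1 rad of latitude = R, so Δφ = ΔN / R = 282.9 / 6371000 = 4.4404e-05 rad = 9.159″.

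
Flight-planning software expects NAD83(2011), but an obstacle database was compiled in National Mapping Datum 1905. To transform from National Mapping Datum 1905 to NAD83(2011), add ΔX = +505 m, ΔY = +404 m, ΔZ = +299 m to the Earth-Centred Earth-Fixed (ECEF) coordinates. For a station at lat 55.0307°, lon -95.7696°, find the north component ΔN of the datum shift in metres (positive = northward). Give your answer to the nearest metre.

ΔN = 542 m

At φ = 55.0307°, λ = -95.7696°: sin φ = 0.819459, cos φ = 0.573137, sin λ = -0.994934, cos λ = -0.100528.
ΔN = −sin φ cos λ·ΔX − sin φ sin λ·ΔY + cos φ·ΔZ = −(0.819459)(-0.100528)(505) − (0.819459)(-0.994934)(404) + (0.573137)(299) = 542.35 m.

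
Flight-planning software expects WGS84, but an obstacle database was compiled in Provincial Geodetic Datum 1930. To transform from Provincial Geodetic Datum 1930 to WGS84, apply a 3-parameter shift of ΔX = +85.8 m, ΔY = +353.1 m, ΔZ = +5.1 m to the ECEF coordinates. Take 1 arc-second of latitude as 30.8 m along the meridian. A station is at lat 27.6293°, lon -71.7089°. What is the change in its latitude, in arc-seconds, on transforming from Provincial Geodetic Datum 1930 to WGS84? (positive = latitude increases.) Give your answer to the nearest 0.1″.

sin φ = 0.463749, cos φ = 0.885967, sin λ = -0.949474, cos λ = 0.313845.
North component: ΔN = −sin φ cos λ·ΔX − sin φ sin λ·ΔY + cos φ·ΔZ = −(0.463749)(0.313845)(85.8) − (0.463749)(-0.949474)(353.1) + (0.885967)(5.1) = 147.51 m.
1° of latitude spans 3600 × 30.80 = 110880 m, so Δφ = 147.51 / 110880 × 3600 = 4.789″.

Δφ = 4.8″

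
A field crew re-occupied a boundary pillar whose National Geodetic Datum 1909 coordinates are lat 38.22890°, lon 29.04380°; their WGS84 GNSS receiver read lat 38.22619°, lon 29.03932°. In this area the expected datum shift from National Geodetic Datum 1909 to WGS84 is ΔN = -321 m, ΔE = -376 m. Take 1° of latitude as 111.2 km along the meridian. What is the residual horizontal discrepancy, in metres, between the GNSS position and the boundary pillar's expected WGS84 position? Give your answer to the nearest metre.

25 m

Observed coordinate differences: Δφ = -0.00271°, Δλ = -0.00448°.
Converting to metres (1° lat = 111200 m, cos φ = 0.785545): observed ΔN = -301.4 m, observed ΔE = -391.3 m.
Subtracting the expected shift leaves a residual of -301.4 − (-321) = 19.6 m north and -391.3 − (-376) = -15.3 m east.
Residual distance = √(19.6² + (-15.3)²) = 24.9 m.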